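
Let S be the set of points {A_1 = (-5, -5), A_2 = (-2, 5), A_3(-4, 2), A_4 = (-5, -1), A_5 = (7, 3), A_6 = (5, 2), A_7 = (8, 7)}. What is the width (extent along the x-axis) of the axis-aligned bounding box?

max x = 8, min x = -5, so width = 13.

13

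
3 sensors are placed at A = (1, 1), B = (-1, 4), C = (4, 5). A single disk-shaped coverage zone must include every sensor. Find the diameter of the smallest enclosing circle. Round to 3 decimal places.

Side lengths²: AB² = 13, AC² = 25, BC² = 26.
Since BC² = 26 < 25 + 13 = 38, the triangle is acute, so the smallest enclosing circle is the circumcircle.
Circumcentre = (57/34, 123/34), r² = 4225/578.
Diameter = 2r = 2√(4225/578) ≈ 5.407.

5.407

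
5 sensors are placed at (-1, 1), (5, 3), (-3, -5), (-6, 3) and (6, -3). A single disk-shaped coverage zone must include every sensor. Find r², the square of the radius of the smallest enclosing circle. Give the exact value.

By Welzl's lemma the MEC is supported by two points (diametrically opposite) or three points (on a circumcircle).
The farthest pair is (-6, 3)–(6, -3) with squared distance 180. The circle on this segment as diameter has centre (0, 0) and r² = 180/4 = 45.
Check (-1, 1): distance² to centre = 2 ≤ 45, so it lies inside.
All remaining points lie in this disk, and no smaller disk contains both endpoints, so this is the minimum enclosing circle.

45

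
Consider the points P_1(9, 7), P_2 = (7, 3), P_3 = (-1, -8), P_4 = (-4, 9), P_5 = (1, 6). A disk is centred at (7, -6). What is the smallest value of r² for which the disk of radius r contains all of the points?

346

The required radius is the distance from (7, -6) to the farthest point.
Squared distances: 173, 81, 68, 346, 180.
Maximum is 346, attained at P_4.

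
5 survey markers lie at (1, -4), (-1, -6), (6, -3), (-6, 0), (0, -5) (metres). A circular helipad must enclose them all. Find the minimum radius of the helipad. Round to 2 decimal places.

The minimum enclosing circle of a finite set is fixed by two of the points (as a diameter) or three (as a circumcircle).
The farthest pair is (6, -3)–(-6, 0) with squared distance 153. The circle on this segment as diameter has centre (0, -1.5) and r² = 153/4 = 38.25.
Check (1, -4): distance² to centre = 7.25 ≤ 38.25, so it lies inside.
All remaining points lie in this disk, and no smaller disk contains both endpoints, so this is the minimum enclosing circle.
r = √(38.25) ≈ 6.18.

6.18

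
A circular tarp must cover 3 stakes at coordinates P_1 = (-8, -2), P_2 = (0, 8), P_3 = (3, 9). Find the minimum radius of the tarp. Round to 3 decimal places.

7.778

Side lengths²: P_1P_2² = 164, P_1P_3² = 242, P_2P_3² = 10.
Since P_1P_3² = 242 ≥ 164 + 10 = 174, the angle opposite P_1P_3 is not acute, so the smallest enclosing circle has P_1P_3 as diameter.
Centre = midpoint of P_1P_3 = (-2.5, 3.5), r² = 242/4 = 60.5.
r = √(60.5) ≈ 7.778.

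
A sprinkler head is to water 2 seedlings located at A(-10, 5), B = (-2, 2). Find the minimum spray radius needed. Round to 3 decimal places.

The smallest circle enclosing two points has them as diameter endpoints.
Centre = midpoint = (-6, 3.5); r² = |AB|²/4 = 73/4 = 18.25.
r = √(18.25) ≈ 4.272.

4.272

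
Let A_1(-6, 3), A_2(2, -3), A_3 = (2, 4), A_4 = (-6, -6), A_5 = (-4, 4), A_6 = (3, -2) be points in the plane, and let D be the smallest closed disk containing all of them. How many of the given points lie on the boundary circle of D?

2

A smallest enclosing disk is always determined by at most three of the input points on its boundary.
The farthest pair is A_3–A_4 with squared distance 164. The circle on this segment as diameter has centre (-2, -1) and r² = 164/4 = 41.
Check A_1: distance² to centre = 32 ≤ 41, so it lies inside.
All remaining points lie in this disk, and no smaller disk contains both endpoints, so this is the minimum enclosing circle.
The points at distance exactly r from the centre are A_3, A_4 — 2 points.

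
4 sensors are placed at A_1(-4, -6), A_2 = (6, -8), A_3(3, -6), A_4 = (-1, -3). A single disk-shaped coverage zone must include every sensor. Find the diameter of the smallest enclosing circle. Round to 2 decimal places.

By Welzl's lemma the MEC is supported by two points (diametrically opposite) or three points (on a circumcircle).
The farthest pair is A_1–A_2 with squared distance 104. The circle on this segment as diameter has centre (1, -7) and r² = 104/4 = 26.
Check A_3: distance² to centre = 5 ≤ 26, so it lies inside.
All remaining points lie in this disk, and no smaller disk contains both endpoints, so this is the minimum enclosing circle.
Diameter = 2r = 2√26 ≈ 10.20.

10.20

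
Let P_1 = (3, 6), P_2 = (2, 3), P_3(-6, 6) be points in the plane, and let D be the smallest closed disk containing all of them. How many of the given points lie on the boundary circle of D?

3

Side lengths²: P_1P_2² = 10, P_1P_3² = 81, P_2P_3² = 73.
Since P_1P_3² = 81 < 73 + 10 = 83, the triangle is acute, so the smallest enclosing circle is the circumcircle.
Circumcentre = (-1.5, 35/6), r² = 365/18.
The points at distance exactly r from the centre are P_1, P_2, P_3 — 3 points.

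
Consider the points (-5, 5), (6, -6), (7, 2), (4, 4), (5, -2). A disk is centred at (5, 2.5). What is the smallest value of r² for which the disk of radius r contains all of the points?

The required radius is the distance from (5, 2.5) to the farthest point.
Squared distances: 106.25, 73.25, 4.25, 3.25, 20.25.
Maximum is 106.25, attained at (-5, 5).

106.25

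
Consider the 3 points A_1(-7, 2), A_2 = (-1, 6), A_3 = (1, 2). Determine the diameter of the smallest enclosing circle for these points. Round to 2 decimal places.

8.06

Side lengths²: A_1A_2² = 52, A_1A_3² = 64, A_2A_3² = 20.
Since A_1A_3² = 64 < 52 + 20 = 72, the triangle is acute, so the smallest enclosing circle is the circumcircle.
Circumcentre = (-3, 2.5), r² = 16.25.
Diameter = 2r = 2√(16.25) ≈ 8.06.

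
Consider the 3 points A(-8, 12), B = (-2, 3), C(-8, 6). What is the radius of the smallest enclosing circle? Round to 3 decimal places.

5.408

Side lengths²: AB² = 117, AC² = 36, BC² = 45.
Since AB² = 117 ≥ 45 + 36 = 81, the angle opposite AB is not acute, so the smallest enclosing circle has AB as diameter.
Centre = midpoint of AB = (-5, 7.5), r² = 117/4 = 29.25.
r = √(29.25) ≈ 5.408.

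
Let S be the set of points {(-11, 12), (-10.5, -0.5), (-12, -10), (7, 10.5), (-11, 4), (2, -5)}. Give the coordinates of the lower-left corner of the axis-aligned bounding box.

(-12, -10)

x-range [-12, 7], y-range [-10, 12].
The lower-left corner is (-12, -10).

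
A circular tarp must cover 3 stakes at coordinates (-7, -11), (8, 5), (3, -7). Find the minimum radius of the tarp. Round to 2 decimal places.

10.97

Call the three points A, B, C in the order given.
Side lengths²: AB² = 481, AC² = 116, BC² = 169.
Since AB² = 481 ≥ 169 + 116 = 285, the angle opposite AB is not acute, so the smallest enclosing circle has AB as diameter.
Centre = midpoint of AB = (0.5, -3), r² = 481/4 = 120.25.
r = √(120.25) ≈ 10.97.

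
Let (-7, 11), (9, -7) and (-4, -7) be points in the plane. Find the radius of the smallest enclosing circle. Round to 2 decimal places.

12.04

Call the three points A, B, C in the order given.
Side lengths²: AB² = 580, AC² = 333, BC² = 169.
Since AB² = 580 ≥ 333 + 169 = 502, the angle opposite AB is not acute, so the smallest enclosing circle has AB as diameter.
Centre = midpoint of AB = (1, 2), r² = 580/4 = 145.
r = √145 ≈ 12.04.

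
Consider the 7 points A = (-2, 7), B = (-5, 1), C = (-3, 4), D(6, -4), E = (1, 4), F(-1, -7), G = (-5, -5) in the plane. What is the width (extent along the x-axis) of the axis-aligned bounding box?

11

max x = 6, min x = -5, so width = 11.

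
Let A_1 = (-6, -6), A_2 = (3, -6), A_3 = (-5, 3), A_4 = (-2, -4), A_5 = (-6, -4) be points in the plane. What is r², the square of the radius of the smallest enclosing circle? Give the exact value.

5945/162

The minimum enclosing circle is determined by three boundary points: A_1, A_2, A_3.
Their circumcentre is (-1.5, -35/18) with r² = 5945/162.
The farthest remaining point A_5 is at distance² 3965/162 ≤ 5945/162.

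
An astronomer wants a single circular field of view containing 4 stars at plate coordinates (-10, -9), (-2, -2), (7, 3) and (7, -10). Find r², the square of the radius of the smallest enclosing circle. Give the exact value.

By Welzl's lemma the MEC is supported by two points (diametrically opposite) or three points (on a circumcircle).
The minimum enclosing circle is determined by three boundary points: (-10, -9), (7, 3), (7, -10).
Their circumcentre is (-39/34, -3.5) with r² = 62785/578.
The farthest remaining point (-2, -2) is at distance² 1721/578 ≤ 62785/578.

62785/578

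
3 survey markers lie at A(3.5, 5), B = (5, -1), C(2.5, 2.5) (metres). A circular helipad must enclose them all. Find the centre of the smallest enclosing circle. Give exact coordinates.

(4.25, 2)

Side lengths²: AB² = 38.25, AC² = 7.25, BC² = 18.5.
Since AB² = 38.25 ≥ 18.5 + 7.25 = 25.75, the angle opposite AB is not acute, so the smallest enclosing circle has AB as diameter.
Centre = midpoint of AB = (4.25, 2), r² = 38.25/4 = 9.5625.
Centre = (4.25, 2).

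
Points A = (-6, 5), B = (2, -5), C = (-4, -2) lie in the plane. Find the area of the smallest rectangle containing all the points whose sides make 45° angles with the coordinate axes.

In coordinates u = x + y, v = x − y the rectangle is axis-aligned; the map (x,y)→(u,v) scales areas by 2.
u-values: -1, -3, -6; range = -1 − (-6) = 5.
v-values: -11, 7, -2; range = 7 − (-11) = 18.
Area = (5 × 18) / 2 = 45.

45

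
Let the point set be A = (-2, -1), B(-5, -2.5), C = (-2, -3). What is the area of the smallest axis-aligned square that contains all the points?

9

The bounding box has width 3 and height 2.
An axis-aligned square enclosing the set must have side ≥ max(width, height).
So the minimum side is max(3, 2) = 3.
Area = 3² = 9.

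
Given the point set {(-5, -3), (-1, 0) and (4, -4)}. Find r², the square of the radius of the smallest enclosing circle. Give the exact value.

Call the three points A, B, C in the order given.
Side lengths²: AB² = 25, AC² = 82, BC² = 41.
Since AC² = 82 ≥ 41 + 25 = 66, the angle opposite AC is not acute, so the smallest enclosing circle has AC as diameter.
Centre = midpoint of AC = (-0.5, -3.5), r² = 82/4 = 20.5.

20.5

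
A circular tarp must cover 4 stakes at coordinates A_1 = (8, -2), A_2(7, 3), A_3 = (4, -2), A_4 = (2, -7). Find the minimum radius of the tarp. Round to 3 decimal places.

By Welzl's lemma the MEC is supported by two points (diametrically opposite) or three points (on a circumcircle).
The farthest pair is A_2–A_4 with squared distance 125. The circle on this segment as diameter has centre (4.5, -2) and r² = 125/4 = 31.25.
Check A_1: distance² to centre = 12.25 ≤ 31.25, so it lies inside.
All remaining points lie in this disk, and no smaller disk contains both endpoints, so this is the minimum enclosing circle.
r = √(31.25) ≈ 5.590.

5.590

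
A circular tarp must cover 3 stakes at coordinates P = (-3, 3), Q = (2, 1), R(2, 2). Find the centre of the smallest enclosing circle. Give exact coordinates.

(-0.5, 2)

Side lengths²: PQ² = 29, PR² = 26, QR² = 1.
Since PQ² = 29 ≥ 26 + 1 = 27, the angle opposite PQ is not acute, so the smallest enclosing circle has PQ as diameter.
Centre = midpoint of PQ = (-0.5, 2), r² = 29/4 = 7.25.
Centre = (-0.5, 2).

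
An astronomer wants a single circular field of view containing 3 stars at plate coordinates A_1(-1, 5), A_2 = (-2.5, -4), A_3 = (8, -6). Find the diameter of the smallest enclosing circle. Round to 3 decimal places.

14.213

Side lengths²: A_1A_2² = 83.25, A_1A_3² = 202, A_2A_3² = 114.25.
Since A_1A_3² = 202 ≥ 114.25 + 83.25 = 197.5, the angle opposite A_1A_3 is not acute, so the smallest enclosing circle has A_1A_3 as diameter.
Centre = midpoint of A_1A_3 = (3.5, -0.5), r² = 202/4 = 50.5.
Diameter = 2r = 2√(50.5) ≈ 14.213.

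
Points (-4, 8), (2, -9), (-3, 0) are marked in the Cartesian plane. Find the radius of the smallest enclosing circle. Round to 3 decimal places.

9.014

Call the three points A, B, C in the order given.
Side lengths²: AB² = 325, AC² = 65, BC² = 106.
Since AB² = 325 ≥ 106 + 65 = 171, the angle opposite AB is not acute, so the smallest enclosing circle has AB as diameter.
Centre = midpoint of AB = (-1, -0.5), r² = 325/4 = 81.25.
r = √(81.25) ≈ 9.014.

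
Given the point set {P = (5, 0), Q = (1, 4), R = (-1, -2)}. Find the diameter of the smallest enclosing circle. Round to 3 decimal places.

Side lengths²: PQ² = 32, PR² = 40, QR² = 40.
Since QR² = 40 < 40 + 32 = 72, the triangle is acute, so the smallest enclosing circle is the circumcircle.
Circumcentre = (1.5, 0.5), r² = 12.5.
Diameter = 2r = 2√(12.5) ≈ 7.071.

7.071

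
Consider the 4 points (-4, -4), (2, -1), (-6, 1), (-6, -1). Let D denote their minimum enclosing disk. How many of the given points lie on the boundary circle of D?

3

The minimum enclosing circle is determined by three boundary points: (-4, -4), (2, -1), (-6, 1).
Their circumcentre is (-25/12, -1/3) with r² = 2465/144.
The farthest remaining point (-6, -1) is at distance² 2273/144 ≤ 2465/144.
The points at distance exactly r from the centre are (-4, -4), (2, -1), (-6, 1) — 3 points.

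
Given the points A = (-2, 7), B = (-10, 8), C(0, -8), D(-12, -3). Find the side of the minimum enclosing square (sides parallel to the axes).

The bounding box has width 12 and height 16.
An axis-aligned square enclosing the set must have side ≥ max(width, height).
So the minimum side is max(12, 16) = 16.

16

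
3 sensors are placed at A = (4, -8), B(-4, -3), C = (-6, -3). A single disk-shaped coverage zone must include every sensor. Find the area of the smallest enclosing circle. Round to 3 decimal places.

98.175

Side lengths²: AB² = 89, AC² = 125, BC² = 4.
Since AC² = 125 ≥ 89 + 4 = 93, the angle opposite AC is not acute, so the smallest enclosing circle has AC as diameter.
Centre = midpoint of AC = (-1, -5.5), r² = 125/4 = 31.25.
Area = π·r² = π·31.25 ≈ 98.175.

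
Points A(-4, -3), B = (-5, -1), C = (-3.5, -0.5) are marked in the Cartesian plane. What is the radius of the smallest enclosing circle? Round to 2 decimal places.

Side lengths²: AB² = 5, AC² = 6.5, BC² = 2.5.
Since AC² = 6.5 < 5 + 2.5 = 7.5, the triangle is acute, so the smallest enclosing circle is the circumcircle.
Circumcentre = (-55/14, -12/7), r² = 325/196.
r = √(325/196) ≈ 1.29.

1.29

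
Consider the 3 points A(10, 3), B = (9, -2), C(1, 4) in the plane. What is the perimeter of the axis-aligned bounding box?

Width = max x − min x = 10 − 1 = 9.
Height = max y − min y = 4 − (-2) = 6.
Perimeter = 2(9 + 6) = 30.

30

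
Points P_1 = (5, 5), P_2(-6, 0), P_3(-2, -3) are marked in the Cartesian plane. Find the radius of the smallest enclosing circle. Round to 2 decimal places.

6.04

Side lengths²: P_1P_2² = 146, P_1P_3² = 113, P_2P_3² = 25.
Since P_1P_2² = 146 ≥ 113 + 25 = 138, the angle opposite P_1P_2 is not acute, so the smallest enclosing circle has P_1P_2 as diameter.
Centre = midpoint of P_1P_2 = (-0.5, 2.5), r² = 146/4 = 36.5.
r = √(36.5) ≈ 6.04.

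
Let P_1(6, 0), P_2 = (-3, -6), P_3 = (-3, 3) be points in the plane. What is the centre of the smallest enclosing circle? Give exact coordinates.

Side lengths²: P_1P_2² = 117, P_1P_3² = 90, P_2P_3² = 81.
Since P_1P_2² = 117 < 90 + 81 = 171, the triangle is acute, so the smallest enclosing circle is the circumcircle.
Circumcentre = (0.5, -1.5), r² = 32.5.
Centre = (0.5, -1.5).

(0.5, -1.5)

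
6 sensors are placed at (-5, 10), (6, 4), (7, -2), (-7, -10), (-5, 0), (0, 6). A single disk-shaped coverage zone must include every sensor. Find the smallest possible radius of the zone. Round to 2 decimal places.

10.42

The minimum enclosing circle is determined by three boundary points: (-5, 10), (7, -2), (-7, -10).
Their circumcentre is (-36/11, -3/11) with r² = 13130/121.
The farthest remaining point (6, 4) is at distance² 12613/121 ≤ 13130/121.
r = √(13130/121) ≈ 10.42.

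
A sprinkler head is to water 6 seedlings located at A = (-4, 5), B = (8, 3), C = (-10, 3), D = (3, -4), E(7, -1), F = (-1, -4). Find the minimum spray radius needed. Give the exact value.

9

The minimum enclosing circle of a finite set is fixed by two of the points (as a diameter) or three (as a circumcircle).
The farthest pair is B–C with squared distance 324. The circle on this segment as diameter has centre (-1, 3) and r² = 324/4 = 81.
Check A: distance² to centre = 13 ≤ 81, so it lies inside.
All remaining points lie in this disk, and no smaller disk contains both endpoints, so this is the minimum enclosing circle.
r = √81 = 9.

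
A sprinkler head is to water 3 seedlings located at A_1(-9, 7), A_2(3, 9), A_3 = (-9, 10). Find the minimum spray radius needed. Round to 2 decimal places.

Side lengths²: A_1A_2² = 148, A_1A_3² = 9, A_2A_3² = 145.
Since A_1A_2² = 148 < 145 + 9 = 154, the triangle is acute, so the smallest enclosing circle is the circumcircle.
Circumcentre = (-37/12, 8.5), r² = 5365/144.
r = √(5365/144) ≈ 6.10.

6.10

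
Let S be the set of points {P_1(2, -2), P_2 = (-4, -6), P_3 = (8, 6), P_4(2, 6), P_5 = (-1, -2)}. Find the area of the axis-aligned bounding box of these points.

x ranges over [-4, 8], width 12.
y ranges over [-6, 6], height 12.
Area = 12 × 12 = 144.

144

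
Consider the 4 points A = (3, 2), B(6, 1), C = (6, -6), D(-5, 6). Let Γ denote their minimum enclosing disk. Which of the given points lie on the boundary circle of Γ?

By Welzl's lemma the MEC is supported by two points (diametrically opposite) or three points (on a circumcircle).
The farthest pair is C–D with squared distance 265. The circle on this segment as diameter has centre (0.5, 0) and r² = 265/4 = 66.25.
Check A: distance² to centre = 10.25 ≤ 66.25, so it lies inside.
All remaining points lie in this disk, and no smaller disk contains both endpoints, so this is the minimum enclosing circle.
The points at distance exactly r from the centre are C, D — 2 points.

C, D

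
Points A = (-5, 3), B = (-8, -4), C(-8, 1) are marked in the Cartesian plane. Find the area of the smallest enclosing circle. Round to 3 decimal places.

45.553

Side lengths²: AB² = 58, AC² = 13, BC² = 25.
Since AB² = 58 ≥ 25 + 13 = 38, the angle opposite AB is not acute, so the smallest enclosing circle has AB as diameter.
Centre = midpoint of AB = (-6.5, -0.5), r² = 58/4 = 14.5.
Area = π·r² = π·14.5 ≈ 45.553.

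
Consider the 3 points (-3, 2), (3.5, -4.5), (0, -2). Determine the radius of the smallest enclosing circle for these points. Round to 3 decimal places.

Call the three points A, B, C in the order given.
Side lengths²: AB² = 84.5, AC² = 25, BC² = 18.5.
Since AB² = 84.5 ≥ 25 + 18.5 = 43.5, the angle opposite AB is not acute, so the smallest enclosing circle has AB as diameter.
Centre = midpoint of AB = (0.25, -1.25), r² = 84.5/4 = 21.125.
r = √(21.125) ≈ 4.596.

4.596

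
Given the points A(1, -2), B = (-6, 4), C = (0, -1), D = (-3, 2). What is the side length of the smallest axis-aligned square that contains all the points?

The bounding box has width 7 and height 6.
An axis-aligned square enclosing the set must have side ≥ max(width, height).
So the minimum side is max(7, 6) = 7.

7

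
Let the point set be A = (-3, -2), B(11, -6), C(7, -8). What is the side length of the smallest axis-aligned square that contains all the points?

The bounding box has width 14 and height 6.
An axis-aligned square enclosing the set must have side ≥ max(width, height).
So the minimum side is max(14, 6) = 14.

14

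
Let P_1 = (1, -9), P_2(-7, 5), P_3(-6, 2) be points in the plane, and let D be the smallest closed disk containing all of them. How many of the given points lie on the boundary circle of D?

Side lengths²: P_1P_2² = 260, P_1P_3² = 170, P_2P_3² = 10.
Since P_1P_2² = 260 ≥ 170 + 10 = 180, the angle opposite P_1P_2 is not acute, so the smallest enclosing circle has P_1P_2 as diameter.
Centre = midpoint of P_1P_2 = (-3, -2), r² = 260/4 = 65.
The points at distance exactly r from the centre are P_1, P_2 — 2 points.

2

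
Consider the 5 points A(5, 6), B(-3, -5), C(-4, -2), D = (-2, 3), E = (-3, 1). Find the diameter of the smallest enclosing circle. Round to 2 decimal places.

The farthest pair is A–B with squared distance 185. The circle on this segment as diameter has centre (1, 0.5) and r² = 185/4 = 46.25.
Check C: distance² to centre = 31.25 ≤ 46.25, so it lies inside.
All remaining points lie in this disk, and no smaller disk contains both endpoints, so this is the minimum enclosing circle.
Diameter = 2r = 2√(46.25) ≈ 13.60.

13.60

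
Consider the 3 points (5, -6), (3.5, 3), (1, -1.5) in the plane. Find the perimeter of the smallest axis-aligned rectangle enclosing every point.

26

Width = max x − min x = 5 − 1 = 4.
Height = max y − min y = 3 − (-6) = 9.
Perimeter = 2(4 + 9) = 26.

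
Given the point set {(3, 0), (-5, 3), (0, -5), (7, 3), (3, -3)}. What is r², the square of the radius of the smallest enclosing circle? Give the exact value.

39.28515625

A smallest enclosing disk is always determined by at most three of the input points on its boundary.
The minimum enclosing circle is determined by three boundary points: (-5, 3), (0, -5), (7, 3).
Their circumcentre is (1, 1.1875) with r² = 39.28515625.
The farthest remaining point (3, -3) is at distance² 21.53515625 ≤ 39.28515625.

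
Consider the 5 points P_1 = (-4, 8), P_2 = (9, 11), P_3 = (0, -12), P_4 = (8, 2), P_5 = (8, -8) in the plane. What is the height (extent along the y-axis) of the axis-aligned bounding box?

23

max y = 11, min y = -12, so height = 23.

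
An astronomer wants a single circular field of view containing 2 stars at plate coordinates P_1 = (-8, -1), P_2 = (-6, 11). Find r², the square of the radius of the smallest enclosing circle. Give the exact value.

37

The smallest circle enclosing two points has them as diameter endpoints.
Centre = midpoint = (-7, 5); r² = |P_1P_2|²/4 = 148/4 = 37.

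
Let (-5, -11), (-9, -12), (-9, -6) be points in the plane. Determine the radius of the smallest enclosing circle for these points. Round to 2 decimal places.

Call the three points A, B, C in the order given.
Side lengths²: AB² = 17, AC² = 41, BC² = 36.
Since AC² = 41 < 36 + 17 = 53, the triangle is acute, so the smallest enclosing circle is the circumcircle.
Circumcentre = (-7.625, -9), r² = 10.890625.
r = √(10.890625) ≈ 3.30.

3.30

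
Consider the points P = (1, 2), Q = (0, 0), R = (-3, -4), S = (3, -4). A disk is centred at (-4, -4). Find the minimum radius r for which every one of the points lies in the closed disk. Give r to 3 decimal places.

The required radius is the distance from (-4, -4) to the farthest point.
Squared distances: 61, 32, 1, 49.
Maximum is 61, attained at P.
r = √61 ≈ 7.810.

7.810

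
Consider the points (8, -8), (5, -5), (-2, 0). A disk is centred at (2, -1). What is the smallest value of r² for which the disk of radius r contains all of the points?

The required radius is the distance from (2, -1) to the farthest point.
Squared distances: 85, 25, 17.
Maximum is 85, attained at (8, -8).

85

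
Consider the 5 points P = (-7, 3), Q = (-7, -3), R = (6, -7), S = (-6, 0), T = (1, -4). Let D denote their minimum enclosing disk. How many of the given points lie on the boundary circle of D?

2

By Welzl's lemma the MEC is supported by two points (diametrically opposite) or three points (on a circumcircle).
The farthest pair is P–R with squared distance 269. The circle on this segment as diameter has centre (-0.5, -2) and r² = 269/4 = 67.25.
Check Q: distance² to centre = 43.25 ≤ 67.25, so it lies inside.
All remaining points lie in this disk, and no smaller disk contains both endpoints, so this is the minimum enclosing circle.
The points at distance exactly r from the centre are P, R — 2 points.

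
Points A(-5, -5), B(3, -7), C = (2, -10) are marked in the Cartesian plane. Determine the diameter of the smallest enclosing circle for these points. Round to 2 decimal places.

Side lengths²: AB² = 68, AC² = 74, BC² = 10.
Since AC² = 74 < 68 + 10 = 78, the triangle is acute, so the smallest enclosing circle is the circumcircle.
Circumcentre = (-17/13, -94/13), r² = 3145/169.
Diameter = 2r = 2√(3145/169) ≈ 8.63.

8.63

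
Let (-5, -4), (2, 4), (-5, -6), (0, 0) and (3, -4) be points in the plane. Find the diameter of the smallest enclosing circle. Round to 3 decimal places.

12.207

The minimum enclosing circle of a finite set is fixed by two of the points (as a diameter) or three (as a circumcircle).
The farthest pair is (2, 4)–(-5, -6) with squared distance 149. The circle on this segment as diameter has centre (-1.5, -1) and r² = 149/4 = 37.25.
Check (-5, -4): distance² to centre = 21.25 ≤ 37.25, so it lies inside.
All remaining points lie in this disk, and no smaller disk contains both endpoints, so this is the minimum enclosing circle.
Diameter = 2r = 2√(37.25) ≈ 12.207.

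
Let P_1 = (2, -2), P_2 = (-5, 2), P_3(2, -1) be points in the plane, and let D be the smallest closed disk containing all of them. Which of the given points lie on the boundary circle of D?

Side lengths²: P_1P_2² = 65, P_1P_3² = 1, P_2P_3² = 58.
Since P_1P_2² = 65 ≥ 58 + 1 = 59, the angle opposite P_1P_2 is not acute, so the smallest enclosing circle has P_1P_2 as diameter.
Centre = midpoint of P_1P_2 = (-1.5, 0), r² = 65/4 = 16.25.
The points at distance exactly r from the centre are P_1, P_2 — 2 points.

P_1, P_2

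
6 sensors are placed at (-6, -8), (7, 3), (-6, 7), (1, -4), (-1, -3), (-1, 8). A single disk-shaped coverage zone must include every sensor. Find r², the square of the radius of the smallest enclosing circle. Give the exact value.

By Welzl's lemma the MEC is supported by two points (diametrically opposite) or three points (on a circumcircle).
The minimum enclosing circle is determined by three boundary points: (-6, -8), (7, 3), (-6, 7).
Their circumcentre is (-31/26, -0.5) with r² = 26825/338.
The farthest remaining point (-1, 8) is at distance² 24433/338 ≤ 26825/338.

26825/338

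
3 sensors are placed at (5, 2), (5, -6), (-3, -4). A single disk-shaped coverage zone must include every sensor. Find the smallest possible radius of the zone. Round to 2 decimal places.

Call the three points A, B, C in the order given.
Side lengths²: AB² = 64, AC² = 100, BC² = 68.
Since AC² = 100 < 68 + 64 = 132, the triangle is acute, so the smallest enclosing circle is the circumcircle.
Circumcentre = (1.75, -2), r² = 26.5625.
r = √(26.5625) ≈ 5.15.

5.15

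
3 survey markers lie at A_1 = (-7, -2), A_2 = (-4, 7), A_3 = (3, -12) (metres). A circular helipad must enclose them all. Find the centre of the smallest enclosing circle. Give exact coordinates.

Side lengths²: A_1A_2² = 90, A_1A_3² = 200, A_2A_3² = 410.
Since A_2A_3² = 410 ≥ 200 + 90 = 290, the angle opposite A_2A_3 is not acute, so the smallest enclosing circle has A_2A_3 as diameter.
Centre = midpoint of A_2A_3 = (-0.5, -2.5), r² = 410/4 = 102.5.
Centre = (-0.5, -2.5).

(-0.5, -2.5)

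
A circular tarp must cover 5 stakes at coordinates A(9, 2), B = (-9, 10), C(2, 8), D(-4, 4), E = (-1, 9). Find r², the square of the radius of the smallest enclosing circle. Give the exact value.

97

The minimum enclosing circle of a finite set is fixed by two of the points (as a diameter) or three (as a circumcircle).
The farthest pair is A–B with squared distance 388. The circle on this segment as diameter has centre (0, 6) and r² = 388/4 = 97.
Check C: distance² to centre = 8 ≤ 97, so it lies inside.
All remaining points lie in this disk, and no smaller disk contains both endpoints, so this is the minimum enclosing circle.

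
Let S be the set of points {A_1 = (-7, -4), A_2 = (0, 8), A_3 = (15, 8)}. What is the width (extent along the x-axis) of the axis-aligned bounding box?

22

max x = 15, min x = -7, so width = 22.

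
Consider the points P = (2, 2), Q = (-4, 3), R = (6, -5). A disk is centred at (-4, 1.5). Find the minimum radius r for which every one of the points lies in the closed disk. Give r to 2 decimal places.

The required radius is the distance from (-4, 1.5) to the farthest point.
Squared distances: 36.25, 2.25, 142.25.
Maximum is 142.25, attained at R.
r = √(142.25) ≈ 11.93.

11.93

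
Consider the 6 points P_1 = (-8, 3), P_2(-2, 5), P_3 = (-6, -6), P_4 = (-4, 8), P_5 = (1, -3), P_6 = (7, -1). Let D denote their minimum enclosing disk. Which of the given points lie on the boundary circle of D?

The minimum enclosing circle is determined by three boundary points: P_3, P_4, P_6.
Their circumcentre is (-87/86, 37/86) with r² = 244925/3698.
The farthest remaining point P_1 is at distance² 205021/3698 ≤ 244925/3698.
The points at distance exactly r from the centre are P_3, P_4, P_6 — 3 points.

P_3, P_4, P_6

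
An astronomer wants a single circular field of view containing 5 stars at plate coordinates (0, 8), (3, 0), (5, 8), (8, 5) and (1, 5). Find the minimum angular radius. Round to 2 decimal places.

By Welzl's lemma the MEC is supported by two points (diametrically opposite) or three points (on a circumcircle).
The minimum enclosing circle is determined by three boundary points: (0, 8), (3, 0), (8, 5).
Their circumcentre is (73/22, 103/22) with r² = 5329/242.
The farthest remaining point (5, 8) is at distance² 3349/242 ≤ 5329/242.
r = √(5329/242) ≈ 4.69.

4.69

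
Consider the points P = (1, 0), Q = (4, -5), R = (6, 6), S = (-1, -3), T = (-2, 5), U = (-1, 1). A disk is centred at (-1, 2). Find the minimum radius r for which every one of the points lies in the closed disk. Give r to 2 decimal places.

8.60

The required radius is the distance from (-1, 2) to the farthest point.
Squared distances: 8, 74, 65, 25, 10, 1.
Maximum is 74, attained at Q.
r = √74 ≈ 8.60.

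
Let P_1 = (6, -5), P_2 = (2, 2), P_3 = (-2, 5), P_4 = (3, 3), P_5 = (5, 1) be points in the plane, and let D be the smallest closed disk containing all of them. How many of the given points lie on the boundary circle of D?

A smallest enclosing disk is always determined by at most three of the input points on its boundary.
The farthest pair is P_1–P_3 with squared distance 164. The circle on this segment as diameter has centre (2, 0) and r² = 164/4 = 41.
Check P_2: distance² to centre = 4 ≤ 41, so it lies inside.
All remaining points lie in this disk, and no smaller disk contains both endpoints, so this is the minimum enclosing circle.
The points at distance exactly r from the centre are P_1, P_3 — 2 points.

2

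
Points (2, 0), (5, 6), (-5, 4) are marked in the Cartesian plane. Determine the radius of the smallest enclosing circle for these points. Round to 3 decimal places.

5.107

Call the three points A, B, C in the order given.
Side lengths²: AB² = 45, AC² = 65, BC² = 104.
Since BC² = 104 < 65 + 45 = 110, the triangle is acute, so the smallest enclosing circle is the circumcircle.
Circumcentre = (1/18, 85/18), r² = 4225/162.
r = √(4225/162) ≈ 5.107.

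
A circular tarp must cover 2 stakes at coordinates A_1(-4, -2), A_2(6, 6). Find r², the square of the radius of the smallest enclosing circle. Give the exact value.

The smallest circle enclosing two points has them as diameter endpoints.
Centre = midpoint = (1, 2); r² = |A_1A_2|²/4 = 164/4 = 41.

41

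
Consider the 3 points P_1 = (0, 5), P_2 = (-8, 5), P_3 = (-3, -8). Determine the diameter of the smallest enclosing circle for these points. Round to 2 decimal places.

Side lengths²: P_1P_2² = 64, P_1P_3² = 178, P_2P_3² = 194.
Since P_2P_3² = 194 < 178 + 64 = 242, the triangle is acute, so the smallest enclosing circle is the circumcircle.
Circumcentre = (-4, -12/13), r² = 8633/169.
Diameter = 2r = 2√(8633/169) ≈ 14.29.

14.29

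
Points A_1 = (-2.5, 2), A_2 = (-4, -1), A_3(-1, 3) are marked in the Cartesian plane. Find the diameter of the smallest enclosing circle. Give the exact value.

Side lengths²: A_1A_2² = 11.25, A_1A_3² = 3.25, A_2A_3² = 25.
Since A_2A_3² = 25 ≥ 11.25 + 3.25 = 14.5, the angle opposite A_2A_3 is not acute, so the smallest enclosing circle has A_2A_3 as diameter.
Centre = midpoint of A_2A_3 = (-2.5, 1), r² = 25/4 = 6.25.
Diameter = 2r = 2√(6.25) = 5.

5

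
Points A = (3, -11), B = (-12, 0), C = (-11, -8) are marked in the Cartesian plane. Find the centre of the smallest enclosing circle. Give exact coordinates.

Side lengths²: AB² = 346, AC² = 205, BC² = 65.
Since AB² = 346 ≥ 205 + 65 = 270, the angle opposite AB is not acute, so the smallest enclosing circle has AB as diameter.
Centre = midpoint of AB = (-4.5, -5.5), r² = 346/4 = 86.5.
Centre = (-4.5, -5.5).

(-4.5, -5.5)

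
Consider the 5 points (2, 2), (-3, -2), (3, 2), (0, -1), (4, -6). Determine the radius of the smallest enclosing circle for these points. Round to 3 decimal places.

4.507

A smallest enclosing disk is always determined by at most three of the input points on its boundary.
The minimum enclosing circle is determined by three boundary points: (-3, -2), (3, 2), (4, -6).
Their circumcentre is (1.5, -2.25) with r² = 20.3125.
The farthest remaining point (2, 2) is at distance² 18.3125 ≤ 20.3125.
r = √(20.3125) ≈ 4.507.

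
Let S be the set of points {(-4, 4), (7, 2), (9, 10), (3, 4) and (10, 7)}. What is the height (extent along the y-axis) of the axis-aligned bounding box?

max y = 10, min y = 2, so height = 8.

8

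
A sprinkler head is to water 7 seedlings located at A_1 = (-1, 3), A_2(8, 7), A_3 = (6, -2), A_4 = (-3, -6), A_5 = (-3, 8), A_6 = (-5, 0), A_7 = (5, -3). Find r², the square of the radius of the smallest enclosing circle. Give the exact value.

By Welzl's lemma the MEC is supported by two points (diametrically opposite) or three points (on a circumcircle).
The minimum enclosing circle is determined by three boundary points: A_2, A_4, A_5.
Their circumcentre is (21/11, 1) with r² = 8845/121.
The farthest remaining point A_6 is at distance² 5897/121 ≤ 8845/121.

8845/121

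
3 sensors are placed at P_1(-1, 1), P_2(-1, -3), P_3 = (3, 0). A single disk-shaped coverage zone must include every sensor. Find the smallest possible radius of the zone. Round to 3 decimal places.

Side lengths²: P_1P_2² = 16, P_1P_3² = 17, P_2P_3² = 25.
Since P_2P_3² = 25 < 17 + 16 = 33, the triangle is acute, so the smallest enclosing circle is the circumcircle.
Circumcentre = (0.625, -1), r² = 6.640625.
r = √(6.640625) ≈ 2.577.

2.577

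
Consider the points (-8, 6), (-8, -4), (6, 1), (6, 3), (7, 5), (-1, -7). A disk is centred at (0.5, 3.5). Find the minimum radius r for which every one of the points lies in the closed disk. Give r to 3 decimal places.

11.336

The required radius is the distance from (0.5, 3.5) to the farthest point.
Squared distances: 78.5, 128.5, 36.5, 30.5, 44.5, 112.5.
Maximum is 128.5, attained at (-8, -4).
r = √(128.5) ≈ 11.336.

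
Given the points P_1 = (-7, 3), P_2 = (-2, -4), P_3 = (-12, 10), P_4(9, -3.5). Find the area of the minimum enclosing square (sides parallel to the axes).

441

The bounding box has width 21 and height 14.
An axis-aligned square enclosing the set must have side ≥ max(width, height).
So the minimum side is max(21, 14) = 21.
Area = 21² = 441.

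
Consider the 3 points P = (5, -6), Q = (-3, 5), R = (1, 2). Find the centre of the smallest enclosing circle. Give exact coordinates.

Side lengths²: PQ² = 185, PR² = 80, QR² = 25.
Since PQ² = 185 ≥ 80 + 25 = 105, the angle opposite PQ is not acute, so the smallest enclosing circle has PQ as diameter.
Centre = midpoint of PQ = (1, -0.5), r² = 185/4 = 46.25.
Centre = (1, -0.5).

(1, -0.5)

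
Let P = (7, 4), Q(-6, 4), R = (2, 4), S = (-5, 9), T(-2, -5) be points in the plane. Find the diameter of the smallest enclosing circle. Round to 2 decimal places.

15.48

The minimum enclosing circle of a finite set is fixed by two of the points (as a diameter) or three (as a circumcircle).
The minimum enclosing circle is determined by three boundary points: P, S, T.
Their circumcentre is (-21/34, 89/34) with r² = 34645/578.
The farthest remaining point Q is at distance² 17849/578 ≤ 34645/578.
Diameter = 2r = 2√(34645/578) ≈ 15.48.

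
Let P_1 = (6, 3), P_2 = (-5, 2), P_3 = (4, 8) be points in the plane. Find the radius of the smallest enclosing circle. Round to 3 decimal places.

5.644

Side lengths²: P_1P_2² = 122, P_1P_3² = 29, P_2P_3² = 117.
Since P_1P_2² = 122 < 117 + 29 = 146, the triangle is acute, so the smallest enclosing circle is the circumcircle.
Circumcentre = (15/38, 139/38), r² = 22997/722.
r = √(22997/722) ≈ 5.644.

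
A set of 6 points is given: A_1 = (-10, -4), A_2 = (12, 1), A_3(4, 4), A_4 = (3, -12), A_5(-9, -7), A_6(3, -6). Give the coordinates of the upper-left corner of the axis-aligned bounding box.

(-10, 4)

x-range [-10, 12], y-range [-12, 4].
The upper-left corner is (-10, 4).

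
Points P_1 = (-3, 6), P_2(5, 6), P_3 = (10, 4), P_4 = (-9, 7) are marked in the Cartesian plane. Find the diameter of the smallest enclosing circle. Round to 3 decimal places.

19.235

The farthest pair is P_3–P_4 with squared distance 370. The circle on this segment as diameter has centre (0.5, 5.5) and r² = 370/4 = 92.5.
Check P_1: distance² to centre = 12.5 ≤ 92.5, so it lies inside.
All remaining points lie in this disk, and no smaller disk contains both endpoints, so this is the minimum enclosing circle.
Diameter = 2r = 2√(92.5) ≈ 19.235.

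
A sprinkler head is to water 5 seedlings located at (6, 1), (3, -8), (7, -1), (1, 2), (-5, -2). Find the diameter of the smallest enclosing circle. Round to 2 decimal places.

12.14

A smallest enclosing disk is always determined by at most three of the input points on its boundary.
The minimum enclosing circle is determined by three boundary points: (3, -8), (7, -1), (-5, -2).
Their circumcentre is (1.0625, -2.25) with r² = 36.81640625.
The farthest remaining point (6, 1) is at distance² 34.94140625 ≤ 36.81640625.
Diameter = 2r = 2√(36.81640625) ≈ 12.14.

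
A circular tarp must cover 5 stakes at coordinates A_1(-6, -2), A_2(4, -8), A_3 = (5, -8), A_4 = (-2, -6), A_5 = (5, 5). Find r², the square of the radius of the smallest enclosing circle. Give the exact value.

13345/242

A smallest enclosing disk is always determined by at most three of the input points on its boundary.
The minimum enclosing circle is determined by three boundary points: A_1, A_3, A_5.
Their circumcentre is (31/22, -1.5) with r² = 13345/242.
The farthest remaining point A_2 is at distance² 11849/242 ≤ 13345/242.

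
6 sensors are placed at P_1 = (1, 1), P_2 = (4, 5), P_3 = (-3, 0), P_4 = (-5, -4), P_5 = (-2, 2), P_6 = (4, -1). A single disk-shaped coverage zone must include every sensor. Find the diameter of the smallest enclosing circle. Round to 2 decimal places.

12.73

The minimum enclosing circle of a finite set is fixed by two of the points (as a diameter) or three (as a circumcircle).
The farthest pair is P_2–P_4 with squared distance 162. The circle on this segment as diameter has centre (-0.5, 0.5) and r² = 162/4 = 40.5.
Check P_1: distance² to centre = 2.5 ≤ 40.5, so it lies inside.
All remaining points lie in this disk, and no smaller disk contains both endpoints, so this is the minimum enclosing circle.
Diameter = 2r = 2√(40.5) ≈ 12.73.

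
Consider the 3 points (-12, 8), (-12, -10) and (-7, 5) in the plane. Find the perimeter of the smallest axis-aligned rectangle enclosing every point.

Width = max x − min x = -7 − (-12) = 5.
Height = max y − min y = 8 − (-10) = 18.
Perimeter = 2(5 + 18) = 46.

46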